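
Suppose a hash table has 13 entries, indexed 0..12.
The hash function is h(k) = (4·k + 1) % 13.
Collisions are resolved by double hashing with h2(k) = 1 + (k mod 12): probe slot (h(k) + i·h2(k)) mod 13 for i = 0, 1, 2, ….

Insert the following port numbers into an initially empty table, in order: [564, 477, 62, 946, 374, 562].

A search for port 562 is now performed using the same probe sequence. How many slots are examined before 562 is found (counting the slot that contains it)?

3

564 hashes to 8; slot 8 is free → place at 8.
477 hashes to 11; slot 11 is free → place at 11.
62 hashes to 2; slot 2 is free → place at 2.
946 hashes to 2, h2=11; 2 taken → place at 0.
374 hashes to 2, h2=3; 2 taken → place at 5.
562 hashes to 0, h2=11; 0,11 taken → place at 9.
Table: [946, _, 62, _, _, 374, _, _, 564, 562, _, 477, _]
Lookup 562: h=0, h2=11, probe 0,11,9 → found at 9.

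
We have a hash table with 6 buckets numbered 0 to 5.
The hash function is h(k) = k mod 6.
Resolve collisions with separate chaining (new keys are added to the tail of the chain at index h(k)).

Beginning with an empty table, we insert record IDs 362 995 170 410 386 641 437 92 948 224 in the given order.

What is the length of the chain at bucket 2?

Insert 362: h=2, bucket 2 empty → new chain.
Insert 995: h=5, bucket 5 empty → new chain.
Insert 170: h=2, bucket 2 nonempty → append to chain.
Insert 410: h=2, bucket 2 nonempty → append to chain.
Insert 386: h=2, bucket 2 nonempty → append to chain.
Insert 641: h=5, bucket 5 nonempty → append to chain.
Insert 437: h=5, bucket 5 nonempty → append to chain.
Insert 92: h=2, bucket 2 nonempty → append to chain.
Insert 948: h=0, bucket 0 empty → new chain.
Insert 224: h=2, bucket 2 nonempty → append to chain.
Final buckets:
0: 948
1: _
2: 362 -> 170 -> 410 -> 386 -> 92 -> 224
3: _
4: _
5: 995 -> 641 -> 437

6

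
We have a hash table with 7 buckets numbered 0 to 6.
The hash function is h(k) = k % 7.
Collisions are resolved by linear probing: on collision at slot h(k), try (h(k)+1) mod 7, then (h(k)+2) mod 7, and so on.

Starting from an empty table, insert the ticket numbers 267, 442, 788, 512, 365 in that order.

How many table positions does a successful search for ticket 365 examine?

Insert 267: h=1, slot 1 empty → index 1.
Insert 442: h=1, slot 1 occupied → index 2.
Insert 788: h=4, slot 4 empty → index 4.
Insert 512: h=1, slots 1,2 occupied → index 3.
Insert 365: h=1, slots 1,2,3,4 occupied → index 5.
Table: [—, 267, 442, 512, 788, 365, —]
Lookup 365: h=1, probe 1,2,3,4,5 → found at 5.

5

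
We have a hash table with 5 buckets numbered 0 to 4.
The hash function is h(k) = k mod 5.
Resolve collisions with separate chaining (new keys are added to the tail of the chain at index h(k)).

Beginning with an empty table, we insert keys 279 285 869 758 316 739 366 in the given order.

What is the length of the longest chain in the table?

Insert 279: h=4, bucket 4 empty → new chain.
Insert 285: h=0, bucket 0 empty → new chain.
Insert 869: h=4, bucket 4 nonempty → append to chain.
Insert 758: h=3, bucket 3 empty → new chain.
Insert 316: h=1, bucket 1 empty → new chain.
Insert 739: h=4, bucket 4 nonempty → append to chain.
Insert 366: h=1, bucket 1 nonempty → append to chain.
Final buckets:
0: 285
1: 316 -> 366
2: ∅
3: 758
4: 279 -> 869 -> 739

3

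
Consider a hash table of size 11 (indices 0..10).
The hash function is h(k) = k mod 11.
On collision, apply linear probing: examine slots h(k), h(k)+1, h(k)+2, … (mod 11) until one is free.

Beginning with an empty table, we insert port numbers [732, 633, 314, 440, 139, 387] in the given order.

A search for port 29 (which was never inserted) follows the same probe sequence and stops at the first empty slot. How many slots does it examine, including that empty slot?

4

Insert 732: h=6, slot 6 empty -> index 6.
Insert 633: h=6, slot 6 occupied -> index 7.
Insert 314: h=6, slots 6,7 occupied -> index 8.
Insert 440: h=0, slot 0 empty -> index 0.
Insert 139: h=7, slots 7,8 occupied -> index 9.
Insert 387: h=2, slot 2 empty -> index 2.
Table: [440, -, 387, -, -, -, 732, 633, 314, 139, -]
Lookup 29: h=7, probe 7,8,9,10 → slot 10 empty, not found.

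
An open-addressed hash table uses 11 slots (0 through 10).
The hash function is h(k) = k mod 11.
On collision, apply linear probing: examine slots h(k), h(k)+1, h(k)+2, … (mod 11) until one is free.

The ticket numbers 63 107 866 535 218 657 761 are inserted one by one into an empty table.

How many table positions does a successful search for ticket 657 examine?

5

Insert 63: h=8, slot 8 empty → index 8.
Insert 107: h=8, slot 8 occupied → index 9.
Insert 866: h=8, slots 8,9 occupied → index 10.
Insert 535: h=7, slot 7 empty → index 7.
Insert 218: h=9, slots 9,10 occupied → index 0.
Insert 657: h=8, slots 8,9,10,0 occupied → index 1.
Insert 761: h=2, slot 2 empty → index 2.
Table: [218, 657, 761, _, _, _, _, 535, 63, 107, 866]
Lookup 657: h=8, probe 8,9,10,0,1 → found at 1.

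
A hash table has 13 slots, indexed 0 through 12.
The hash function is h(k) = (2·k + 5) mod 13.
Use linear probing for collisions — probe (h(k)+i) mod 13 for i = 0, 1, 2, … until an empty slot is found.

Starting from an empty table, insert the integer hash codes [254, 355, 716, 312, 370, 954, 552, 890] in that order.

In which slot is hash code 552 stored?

Insert 254: h=6, slot 6 empty => index 6.
Insert 355: h=0, slot 0 empty => index 0.
Insert 716: h=7, slot 7 empty => index 7.
Insert 312: h=5, slot 5 empty => index 5.
Insert 370: h=4, slot 4 empty => index 4.
Insert 954: h=2, slot 2 empty => index 2.
Insert 552: h=4, slots 4,5,6,7 occupied => index 8.
Insert 890: h=4, slots 4,5,6,7,8 occupied => index 9.
Table: [355, ., 954, ., 370, 312, 254, 716, 552, 890, ., ., .]

8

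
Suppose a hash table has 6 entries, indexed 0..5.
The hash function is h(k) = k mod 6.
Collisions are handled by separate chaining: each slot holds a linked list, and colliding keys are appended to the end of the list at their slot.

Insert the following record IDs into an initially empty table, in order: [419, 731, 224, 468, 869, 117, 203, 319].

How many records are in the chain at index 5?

419 → bucket 5
731 → bucket 5 (collision)
224 → bucket 2
468 → bucket 0
869 → bucket 5 (collision)
117 → bucket 3
203 → bucket 5 (collision)
319 → bucket 1
Final buckets:
0: 468
1: 319
2: 224
3: 117
4: .
5: 419 -> 731 -> 869 -> 203

4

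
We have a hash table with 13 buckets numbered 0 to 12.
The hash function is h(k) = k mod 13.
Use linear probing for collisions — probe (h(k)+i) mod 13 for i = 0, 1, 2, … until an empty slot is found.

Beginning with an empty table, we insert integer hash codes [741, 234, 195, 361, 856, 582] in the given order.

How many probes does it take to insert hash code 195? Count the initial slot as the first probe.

741 hashes to 0; slot 0 is free -> place at 0.
234 hashes to 0; 0 taken -> place at 1.
195 hashes to 0; 0,1 taken -> place at 2.
361 hashes to 10; slot 10 is free -> place at 10.
856 hashes to 11; slot 11 is free -> place at 11.
582 hashes to 10; 10,11 taken -> place at 12.
Table: [741, 234, 195, ., ., ., ., ., ., ., 361, 856, 582]

3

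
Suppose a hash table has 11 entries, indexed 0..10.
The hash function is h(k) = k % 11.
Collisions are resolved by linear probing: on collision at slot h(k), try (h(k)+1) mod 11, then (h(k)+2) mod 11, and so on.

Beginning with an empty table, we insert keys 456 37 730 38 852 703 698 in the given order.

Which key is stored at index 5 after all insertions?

456

Insert 456: h=5, slot 5 empty → index 5.
Insert 37: h=4, slot 4 empty → index 4.
Insert 730: h=4, slots 4,5 occupied → index 6.
Insert 38: h=5, slots 5,6 occupied → index 7.
Insert 852: h=5, slots 5,6,7 occupied → index 8.
Insert 703: h=10, slot 10 empty → index 10.
Insert 698: h=5, slots 5,6,7,8 occupied → index 9.
Table: [-, -, -, -, 37, 456, 730, 38, 852, 698, 703]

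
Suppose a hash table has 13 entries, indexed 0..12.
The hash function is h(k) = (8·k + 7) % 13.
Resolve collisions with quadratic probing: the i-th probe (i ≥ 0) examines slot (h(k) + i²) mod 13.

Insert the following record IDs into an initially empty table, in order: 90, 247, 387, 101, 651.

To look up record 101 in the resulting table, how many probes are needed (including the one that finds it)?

Insert 90: h=12, slot 12 empty -> index 12.
Insert 247: h=7, slot 7 empty -> index 7.
Insert 387: h=9, slot 9 empty -> index 9.
Insert 101: h=9, slot 9 occupied -> index 10.
Insert 651: h=2, slot 2 empty -> index 2.
Table: [-, -, 651, -, -, -, -, 247, -, 387, 101, -, 90]
Lookup 101: h=9, probe 9,10 → found at 10.

2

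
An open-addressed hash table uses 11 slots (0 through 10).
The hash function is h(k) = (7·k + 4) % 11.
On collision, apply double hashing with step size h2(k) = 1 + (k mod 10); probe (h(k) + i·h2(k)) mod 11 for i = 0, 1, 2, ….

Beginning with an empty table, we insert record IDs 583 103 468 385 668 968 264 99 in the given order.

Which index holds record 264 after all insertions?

9

583 hashes to 4; slot 4 is free -> place at 4.
103 hashes to 10; slot 10 is free -> place at 10.
468 hashes to 2; slot 2 is free -> place at 2.
385 hashes to 4, h2=6; 4,10 taken -> place at 5.
668 hashes to 5, h2=9; 5 taken -> place at 3.
968 hashes to 4, h2=9; 4,2 taken -> place at 0.
264 hashes to 4, h2=5; 4 taken -> place at 9.
99 hashes to 4, h2=10; 4,3,2 taken -> place at 1.
Table: [968, 99, 468, 668, 583, 385, ., ., ., 264, 103]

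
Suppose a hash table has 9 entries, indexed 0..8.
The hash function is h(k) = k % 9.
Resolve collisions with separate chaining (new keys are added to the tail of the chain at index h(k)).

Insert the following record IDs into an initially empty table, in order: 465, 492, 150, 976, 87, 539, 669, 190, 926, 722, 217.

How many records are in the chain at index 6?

4

465 -> bucket 6
492 -> bucket 6 (collision)
150 -> bucket 6 (collision)
976 -> bucket 4
87 -> bucket 6 (collision)
539 -> bucket 8
669 -> bucket 3
190 -> bucket 1
926 -> bucket 8 (collision)
722 -> bucket 2
217 -> bucket 1 (collision)
Final buckets:
0: ∅
1: 190 -> 217
2: 722
3: 669
4: 976
5: ∅
6: 465 -> 492 -> 150 -> 87
7: ∅
8: 539 -> 926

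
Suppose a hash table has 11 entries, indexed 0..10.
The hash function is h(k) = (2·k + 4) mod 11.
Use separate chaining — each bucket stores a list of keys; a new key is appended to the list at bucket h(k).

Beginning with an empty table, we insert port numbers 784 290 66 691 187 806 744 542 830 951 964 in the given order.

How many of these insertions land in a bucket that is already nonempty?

5

784 -> bucket 10
290 -> bucket 1
66 -> bucket 4
691 -> bucket 0
187 -> bucket 4 (collision)
806 -> bucket 10 (collision)
744 -> bucket 7
542 -> bucket 10 (collision)
830 -> bucket 3
951 -> bucket 3 (collision)
964 -> bucket 7 (collision)
Final buckets:
0: 691
1: 290
2: —
3: 830 -> 951
4: 66 -> 187
5: —
6: —
7: 744 -> 964
8: —
9: —
10: 784 -> 806 -> 542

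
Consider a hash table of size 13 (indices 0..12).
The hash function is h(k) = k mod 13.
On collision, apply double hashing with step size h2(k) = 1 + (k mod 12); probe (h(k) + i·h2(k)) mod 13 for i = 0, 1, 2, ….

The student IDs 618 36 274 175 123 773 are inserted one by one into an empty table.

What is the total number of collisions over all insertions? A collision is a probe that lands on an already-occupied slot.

618 hashes to 7; slot 7 is free → place at 7.
36 hashes to 10; slot 10 is free → place at 10.
274 hashes to 1; slot 1 is free → place at 1.
175 hashes to 6; slot 6 is free → place at 6.
123 hashes to 6, h2=4; 6,10,1 taken → place at 5.
773 hashes to 6, h2=6; 6 taken → place at 12.
Table: [∅, 274, ∅, ∅, ∅, 123, 175, 618, ∅, ∅, 36, ∅, 773]

4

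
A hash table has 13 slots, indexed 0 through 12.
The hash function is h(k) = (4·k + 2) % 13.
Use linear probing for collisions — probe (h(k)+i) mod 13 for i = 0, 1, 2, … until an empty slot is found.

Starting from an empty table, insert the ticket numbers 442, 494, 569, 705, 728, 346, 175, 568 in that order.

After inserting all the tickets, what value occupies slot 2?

442 hashes to 2; slot 2 is free -> place at 2.
494 hashes to 2; 2 taken -> place at 3.
569 hashes to 3; 3 taken -> place at 4.
705 hashes to 1; slot 1 is free -> place at 1.
728 hashes to 2; 2,3,4 taken -> place at 5.
346 hashes to 8; slot 8 is free -> place at 8.
175 hashes to 0; slot 0 is free -> place at 0.
568 hashes to 12; slot 12 is free -> place at 12.
Table: [175, 705, 442, 494, 569, 728, -, -, 346, -, -, -, 568]

442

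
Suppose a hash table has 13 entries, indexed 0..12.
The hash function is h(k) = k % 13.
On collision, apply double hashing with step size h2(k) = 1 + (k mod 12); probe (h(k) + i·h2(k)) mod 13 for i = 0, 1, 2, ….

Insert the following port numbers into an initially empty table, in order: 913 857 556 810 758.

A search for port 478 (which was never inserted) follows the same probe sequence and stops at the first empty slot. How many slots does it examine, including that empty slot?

Insert 913: h=3, slot 3 empty => index 3.
Insert 857: h=12, slot 12 empty => index 12.
Insert 556: h=10, slot 10 empty => index 10.
Insert 810: h=4, slot 4 empty => index 4.
Insert 758: h=4, h2=3, slot 4 occupied => index 7.
Table: [., ., ., 913, 810, ., ., 758, ., ., 556, ., 857]
Lookup 478: h=10, h2=11, probe 10,8 → slot 8 empty, not found.

2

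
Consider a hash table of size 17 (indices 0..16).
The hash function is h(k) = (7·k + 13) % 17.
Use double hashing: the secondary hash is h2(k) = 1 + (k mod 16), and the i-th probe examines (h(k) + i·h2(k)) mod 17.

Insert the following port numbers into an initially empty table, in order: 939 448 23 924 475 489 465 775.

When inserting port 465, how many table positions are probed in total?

3

Insert 939: h=7, slot 7 empty → index 7.
Insert 448: h=4, slot 4 empty → index 4.
Insert 23: h=4, h2=8, slot 4 occupied → index 12.
Insert 924: h=4, h2=13, slot 4 occupied → index 0.
Insert 475: h=6, slot 6 empty → index 6.
Insert 489: h=2, slot 2 empty → index 2.
Insert 465: h=4, h2=2, slots 4,6 occupied → index 8.
Insert 775: h=15, slot 15 empty → index 15.
Table: [924, -, 489, -, 448, -, 475, 939, 465, -, -, -, 23, -, -, 775, -]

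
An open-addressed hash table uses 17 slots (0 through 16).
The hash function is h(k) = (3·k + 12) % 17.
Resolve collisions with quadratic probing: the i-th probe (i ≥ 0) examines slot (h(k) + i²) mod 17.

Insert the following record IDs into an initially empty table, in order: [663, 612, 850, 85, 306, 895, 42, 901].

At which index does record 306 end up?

Insert 663: h=12, slot 12 empty => index 12.
Insert 612: h=12, slot 12 occupied => index 13.
Insert 850: h=12, slots 12,13 occupied => index 16.
Insert 85: h=12, slots 12,13,16 occupied => index 4.
Insert 306: h=12, slots 12,13,16,4 occupied => index 11.
Insert 895: h=11, slots 11,12 occupied => index 15.
Insert 42: h=2, slot 2 empty => index 2.
Insert 901: h=12, slots 12,13,16,4,11 occupied => index 3.
Table: [-, -, 42, 901, 85, -, -, -, -, -, -, 306, 663, 612, -, 895, 850]

11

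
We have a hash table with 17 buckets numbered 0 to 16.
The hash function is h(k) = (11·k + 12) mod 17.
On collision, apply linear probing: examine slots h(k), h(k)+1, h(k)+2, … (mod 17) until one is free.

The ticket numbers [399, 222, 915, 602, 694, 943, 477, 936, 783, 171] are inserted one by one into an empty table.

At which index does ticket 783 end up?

399: h=15 => slot 15
222: h=6 => slot 6
915: h=13 => slot 13
602: h=4 => slot 4
694: h=13, probe 13,14 => slot 14
943: h=15, probe 15,16 => slot 16
477: h=6, probe 6,7 => slot 7
936: h=6, probe 6,7,8 => slot 8
783: h=6, probe 6,7,8,9 => slot 9
171: h=6, probe 6,7,8,9,10 => slot 10
Table: [_, _, _, _, 602, _, 222, 477, 936, 783, 171, _, _, 915, 694, 399, 943]

9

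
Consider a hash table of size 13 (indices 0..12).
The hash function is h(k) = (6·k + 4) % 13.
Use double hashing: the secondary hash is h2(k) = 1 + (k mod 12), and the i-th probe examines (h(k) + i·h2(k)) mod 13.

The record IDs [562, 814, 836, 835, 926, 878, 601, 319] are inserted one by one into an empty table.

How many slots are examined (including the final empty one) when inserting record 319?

562 hashes to 9; slot 9 is free → place at 9.
814 hashes to 0; slot 0 is free → place at 0.
836 hashes to 2; slot 2 is free → place at 2.
835 hashes to 9, h2=8; 9 taken → place at 4.
926 hashes to 9, h2=3; 9 taken → place at 12.
878 hashes to 7; slot 7 is free → place at 7.
601 hashes to 9, h2=2; 9 taken → place at 11.
319 hashes to 7, h2=8; 7,2 taken → place at 10.
Table: [814, -, 836, -, 835, -, -, 878, -, 562, 319, 601, 926]

3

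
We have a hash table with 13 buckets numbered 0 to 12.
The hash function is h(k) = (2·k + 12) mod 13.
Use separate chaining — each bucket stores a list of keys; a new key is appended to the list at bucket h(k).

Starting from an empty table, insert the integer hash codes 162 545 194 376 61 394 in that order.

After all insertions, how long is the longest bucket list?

162 → bucket 11
545 → bucket 10
194 → bucket 10 (collision)
376 → bucket 10 (collision)
61 → bucket 4
394 → bucket 7
Final buckets:
0: _
1: _
2: _
3: _
4: 61
5: _
6: _
7: 394
8: _
9: _
10: 545 -> 194 -> 376
11: 162
12: _

3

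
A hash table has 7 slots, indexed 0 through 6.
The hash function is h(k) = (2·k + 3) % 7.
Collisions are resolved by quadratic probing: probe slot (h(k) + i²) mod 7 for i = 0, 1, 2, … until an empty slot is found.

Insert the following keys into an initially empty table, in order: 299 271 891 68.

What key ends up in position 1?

891

299 hashes to 6; slot 6 is free => place at 6.
271 hashes to 6; 6 taken => place at 0.
891 hashes to 0; 0 taken => place at 1.
68 hashes to 6; 6,0 taken => place at 3.
Table: [271, 891, -, 68, -, -, 299]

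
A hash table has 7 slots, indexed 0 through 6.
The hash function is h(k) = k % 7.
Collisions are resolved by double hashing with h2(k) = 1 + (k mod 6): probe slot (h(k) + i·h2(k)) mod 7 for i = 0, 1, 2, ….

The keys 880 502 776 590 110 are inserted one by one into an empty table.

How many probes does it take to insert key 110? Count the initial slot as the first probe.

2

880 hashes to 5; slot 5 is free => place at 5.
502 hashes to 5, h2=5; 5 taken => place at 3.
776 hashes to 6; slot 6 is free => place at 6.
590 hashes to 2; slot 2 is free => place at 2.
110 hashes to 5, h2=3; 5 taken => place at 1.
Table: [—, 110, 590, 502, —, 880, 776]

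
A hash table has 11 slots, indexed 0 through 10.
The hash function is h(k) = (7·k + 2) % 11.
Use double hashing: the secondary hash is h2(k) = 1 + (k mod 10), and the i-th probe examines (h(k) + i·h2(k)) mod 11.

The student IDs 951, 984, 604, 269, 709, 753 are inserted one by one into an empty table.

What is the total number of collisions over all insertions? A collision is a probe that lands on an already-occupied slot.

5

951: h=4 => slot 4
984: h=4, h2=5, probe 4,9 => slot 9
604: h=6 => slot 6
269: h=4, h2=10, probe 4,3 => slot 3
709: h=4, h2=10, probe 4,3,2 => slot 2
753: h=4, h2=4, probe 4,8 => slot 8
Table: [-, -, 709, 269, 951, -, 604, -, 753, 984, -]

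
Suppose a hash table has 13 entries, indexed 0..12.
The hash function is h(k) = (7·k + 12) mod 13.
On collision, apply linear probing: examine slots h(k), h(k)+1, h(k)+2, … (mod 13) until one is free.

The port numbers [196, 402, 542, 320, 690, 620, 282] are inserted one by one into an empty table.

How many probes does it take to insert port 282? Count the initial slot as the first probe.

196: h=6 => slot 6
402: h=5 => slot 5
542: h=10 => slot 10
320: h=3 => slot 3
690: h=6, probe 6,7 => slot 7
620: h=10, probe 10,11 => slot 11
282: h=10, probe 10,11,12 => slot 12
Table: [_, _, _, 320, _, 402, 196, 690, _, _, 542, 620, 282]

3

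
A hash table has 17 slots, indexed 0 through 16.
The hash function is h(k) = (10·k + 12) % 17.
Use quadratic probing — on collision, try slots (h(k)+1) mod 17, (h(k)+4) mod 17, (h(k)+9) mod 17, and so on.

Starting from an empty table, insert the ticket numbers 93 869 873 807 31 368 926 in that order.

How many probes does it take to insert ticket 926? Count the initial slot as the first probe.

93: h=7 => slot 7
869: h=15 => slot 15
873: h=4 => slot 4
807: h=7, probe 7,8 => slot 8
31: h=16 => slot 16
368: h=3 => slot 3
926: h=7, probe 7,8,11 => slot 11
Table: [_, _, _, 368, 873, _, _, 93, 807, _, _, 926, _, _, _, 869, 31]

3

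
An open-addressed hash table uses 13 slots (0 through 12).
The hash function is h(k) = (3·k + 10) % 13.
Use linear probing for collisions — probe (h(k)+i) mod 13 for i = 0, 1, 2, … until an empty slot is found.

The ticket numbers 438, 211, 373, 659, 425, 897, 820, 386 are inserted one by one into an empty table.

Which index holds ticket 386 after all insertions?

438 hashes to 11; slot 11 is free → place at 11.
211 hashes to 6; slot 6 is free → place at 6.
373 hashes to 11; 11 taken → place at 12.
659 hashes to 11; 11,12 taken → place at 0.
425 hashes to 11; 11,12,0 taken → place at 1.
897 hashes to 10; slot 10 is free → place at 10.
820 hashes to 0; 0,1 taken → place at 2.
386 hashes to 11; 11,12,0,1,2 taken → place at 3.
Table: [659, 425, 820, 386, ., ., 211, ., ., ., 897, 438, 373]

3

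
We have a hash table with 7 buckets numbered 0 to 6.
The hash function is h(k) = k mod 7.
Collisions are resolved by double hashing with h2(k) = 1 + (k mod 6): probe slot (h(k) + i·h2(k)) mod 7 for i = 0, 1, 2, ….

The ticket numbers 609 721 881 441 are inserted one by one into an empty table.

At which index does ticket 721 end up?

Insert 609: h=0, slot 0 empty => index 0.
Insert 721: h=0, h2=2, slot 0 occupied => index 2.
Insert 881: h=6, slot 6 empty => index 6.
Insert 441: h=0, h2=4, slot 0 occupied => index 4.
Table: [609, ∅, 721, ∅, 441, ∅, 881]

2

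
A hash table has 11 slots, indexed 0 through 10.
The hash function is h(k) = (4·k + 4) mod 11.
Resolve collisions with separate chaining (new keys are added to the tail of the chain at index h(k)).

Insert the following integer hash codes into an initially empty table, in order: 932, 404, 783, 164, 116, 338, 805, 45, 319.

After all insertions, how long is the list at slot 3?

3

Insert 932: h=3, bucket 3 empty -> new chain.
Insert 404: h=3, bucket 3 nonempty -> append to chain.
Insert 783: h=1, bucket 1 empty -> new chain.
Insert 164: h=0, bucket 0 empty -> new chain.
Insert 116: h=6, bucket 6 empty -> new chain.
Insert 338: h=3, bucket 3 nonempty -> append to chain.
Insert 805: h=1, bucket 1 nonempty -> append to chain.
Insert 45: h=8, bucket 8 empty -> new chain.
Insert 319: h=4, bucket 4 empty -> new chain.
Final buckets:
0: 164
1: 783 -> 805
2: _
3: 932 -> 404 -> 338
4: 319
5: _
6: 116
7: _
8: 45
9: _
10: _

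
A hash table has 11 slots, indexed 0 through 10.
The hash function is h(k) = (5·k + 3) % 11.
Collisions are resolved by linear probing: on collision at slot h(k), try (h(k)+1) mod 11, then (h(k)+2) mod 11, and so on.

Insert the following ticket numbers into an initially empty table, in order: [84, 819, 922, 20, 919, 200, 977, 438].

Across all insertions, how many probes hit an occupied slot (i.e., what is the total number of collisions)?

84: h=5 → slot 5
819: h=6 → slot 6
922: h=4 → slot 4
20: h=4, probe 4,5,6,7 → slot 7
919: h=0 → slot 0
200: h=2 → slot 2
977: h=4, probe 4,5,6,7,8 → slot 8
438: h=4, probe 4,5,6,7,8,9 → slot 9
Table: [919, ., 200, ., 922, 84, 819, 20, 977, 438, .]

12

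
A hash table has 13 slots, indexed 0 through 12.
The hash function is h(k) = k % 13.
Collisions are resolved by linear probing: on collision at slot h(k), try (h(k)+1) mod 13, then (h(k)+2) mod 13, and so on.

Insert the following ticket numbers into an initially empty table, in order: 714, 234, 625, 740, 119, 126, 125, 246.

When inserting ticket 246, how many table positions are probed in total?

6

Insert 714: h=12, slot 12 empty -> index 12.
Insert 234: h=0, slot 0 empty -> index 0.
Insert 625: h=1, slot 1 empty -> index 1.
Insert 740: h=12, slots 12,0,1 occupied -> index 2.
Insert 119: h=2, slot 2 occupied -> index 3.
Insert 126: h=9, slot 9 empty -> index 9.
Insert 125: h=8, slot 8 empty -> index 8.
Insert 246: h=12, slots 12,0,1,2,3 occupied -> index 4.
Table: [234, 625, 740, 119, 246, —, —, —, 125, 126, —, —, 714]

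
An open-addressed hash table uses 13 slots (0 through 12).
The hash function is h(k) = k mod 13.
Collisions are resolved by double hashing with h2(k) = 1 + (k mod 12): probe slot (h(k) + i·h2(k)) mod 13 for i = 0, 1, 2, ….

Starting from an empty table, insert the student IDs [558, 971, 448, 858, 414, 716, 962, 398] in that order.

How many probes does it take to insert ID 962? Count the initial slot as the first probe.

558: h=12 => slot 12
971: h=9 => slot 9
448: h=6 => slot 6
858: h=0 => slot 0
414: h=11 => slot 11
716: h=1 => slot 1
962: h=0, h2=3, probe 0,3 => slot 3
398: h=8 => slot 8
Table: [858, 716, ∅, 962, ∅, ∅, 448, ∅, 398, 971, ∅, 414, 558]

2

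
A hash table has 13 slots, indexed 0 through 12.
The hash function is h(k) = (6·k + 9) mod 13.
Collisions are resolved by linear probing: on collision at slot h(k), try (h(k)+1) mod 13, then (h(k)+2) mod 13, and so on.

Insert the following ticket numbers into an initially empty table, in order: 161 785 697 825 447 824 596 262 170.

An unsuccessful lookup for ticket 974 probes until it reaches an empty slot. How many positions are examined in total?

5

161 hashes to 0; slot 0 is free -> place at 0.
785 hashes to 0; 0 taken -> place at 1.
697 hashes to 5; slot 5 is free -> place at 5.
825 hashes to 6; slot 6 is free -> place at 6.
447 hashes to 0; 0,1 taken -> place at 2.
824 hashes to 0; 0,1,2 taken -> place at 3.
596 hashes to 10; slot 10 is free -> place at 10.
262 hashes to 8; slot 8 is free -> place at 8.
170 hashes to 2; 2,3 taken -> place at 4.
Table: [161, 785, 447, 824, 170, 697, 825, ∅, 262, ∅, 596, ∅, ∅]
Lookup 974: h=3, probe 3,4,5,6,7 → slot 7 empty, not found.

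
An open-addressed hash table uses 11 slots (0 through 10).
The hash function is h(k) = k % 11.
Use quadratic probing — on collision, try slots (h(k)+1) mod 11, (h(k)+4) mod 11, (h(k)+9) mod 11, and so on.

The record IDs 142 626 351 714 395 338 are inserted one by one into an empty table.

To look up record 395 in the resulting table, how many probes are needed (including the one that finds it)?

142 hashes to 10; slot 10 is free -> place at 10.
626 hashes to 10; 10 taken -> place at 0.
351 hashes to 10; 10,0 taken -> place at 3.
714 hashes to 10; 10,0,3 taken -> place at 8.
395 hashes to 10; 10,0,3,8 taken -> place at 4.
338 hashes to 8; 8 taken -> place at 9.
Table: [626, -, -, 351, 395, -, -, -, 714, 338, 142]
Lookup 395: h=10, probe 10,0,3,8,4 → found at 4.

5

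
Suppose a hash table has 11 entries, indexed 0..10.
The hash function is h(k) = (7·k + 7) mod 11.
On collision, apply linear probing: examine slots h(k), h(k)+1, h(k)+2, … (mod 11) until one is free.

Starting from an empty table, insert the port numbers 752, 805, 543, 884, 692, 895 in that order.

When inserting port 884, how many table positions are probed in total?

3

752 hashes to 2; slot 2 is free -> place at 2.
805 hashes to 10; slot 10 is free -> place at 10.
543 hashes to 2; 2 taken -> place at 3.
884 hashes to 2; 2,3 taken -> place at 4.
692 hashes to 0; slot 0 is free -> place at 0.
895 hashes to 2; 2,3,4 taken -> place at 5.
Table: [692, —, 752, 543, 884, 895, —, —, —, —, 805]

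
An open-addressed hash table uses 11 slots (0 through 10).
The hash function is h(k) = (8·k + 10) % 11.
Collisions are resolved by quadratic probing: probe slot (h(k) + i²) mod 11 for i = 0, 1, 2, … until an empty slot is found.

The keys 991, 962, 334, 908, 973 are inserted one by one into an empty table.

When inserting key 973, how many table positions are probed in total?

3

Insert 991: h=7, slot 7 empty → index 7.
Insert 962: h=6, slot 6 empty → index 6.
Insert 334: h=9, slot 9 empty → index 9.
Insert 908: h=3, slot 3 empty → index 3.
Insert 973: h=6, slots 6,7 occupied → index 10.
Table: [_, _, _, 908, _, _, 962, 991, _, 334, 973]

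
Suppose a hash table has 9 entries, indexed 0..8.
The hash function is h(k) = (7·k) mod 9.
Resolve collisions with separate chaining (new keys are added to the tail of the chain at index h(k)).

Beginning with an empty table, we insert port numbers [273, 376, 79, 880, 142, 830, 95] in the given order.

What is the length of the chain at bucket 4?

273 → bucket 3
376 → bucket 4
79 → bucket 4 (collision)
880 → bucket 4 (collision)
142 → bucket 4 (collision)
830 → bucket 5
95 → bucket 8
Final buckets:
0: —
1: —
2: —
3: 273
4: 376 -> 79 -> 880 -> 142
5: 830
6: —
7: —
8: 95

4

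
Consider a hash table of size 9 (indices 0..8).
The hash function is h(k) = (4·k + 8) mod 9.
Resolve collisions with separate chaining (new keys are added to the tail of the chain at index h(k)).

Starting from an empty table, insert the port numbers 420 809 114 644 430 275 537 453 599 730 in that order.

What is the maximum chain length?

3

420 → bucket 5
809 → bucket 4
114 → bucket 5 (collision)
644 → bucket 1
430 → bucket 0
275 → bucket 1 (collision)
537 → bucket 5 (collision)
453 → bucket 2
599 → bucket 1 (collision)
730 → bucket 3
Final buckets:
0: 430
1: 644 -> 275 -> 599
2: 453
3: 730
4: 809
5: 420 -> 114 -> 537
6: -
7: -
8: -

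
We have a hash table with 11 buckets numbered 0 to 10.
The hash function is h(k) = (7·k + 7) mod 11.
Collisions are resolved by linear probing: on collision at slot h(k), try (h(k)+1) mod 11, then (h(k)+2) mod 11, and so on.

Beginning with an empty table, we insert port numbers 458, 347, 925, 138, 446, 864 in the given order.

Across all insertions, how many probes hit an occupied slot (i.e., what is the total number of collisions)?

6

458: h=1 => slot 1
347: h=5 => slot 5
925: h=3 => slot 3
138: h=5, probe 5,6 => slot 6
446: h=5, probe 5,6,7 => slot 7
864: h=5, probe 5,6,7,8 => slot 8
Table: [∅, 458, ∅, 925, ∅, 347, 138, 446, 864, ∅, ∅]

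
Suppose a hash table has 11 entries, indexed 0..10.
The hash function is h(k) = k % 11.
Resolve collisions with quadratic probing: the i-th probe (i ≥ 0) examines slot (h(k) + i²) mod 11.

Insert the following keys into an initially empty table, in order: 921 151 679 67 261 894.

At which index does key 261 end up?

921: h=8 -> slot 8
151: h=8, probe 8,9 -> slot 9
679: h=8, probe 8,9,1 -> slot 1
67: h=1, probe 1,2 -> slot 2
261: h=8, probe 8,9,1,6 -> slot 6
894: h=3 -> slot 3
Table: [., 679, 67, 894, ., ., 261, ., 921, 151, .]

6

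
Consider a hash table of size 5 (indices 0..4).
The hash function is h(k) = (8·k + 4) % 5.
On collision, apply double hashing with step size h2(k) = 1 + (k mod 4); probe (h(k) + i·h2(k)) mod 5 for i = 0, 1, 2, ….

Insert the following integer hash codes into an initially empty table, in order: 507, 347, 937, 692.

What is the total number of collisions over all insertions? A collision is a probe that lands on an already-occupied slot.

3

Insert 507: h=0, slot 0 empty -> index 0.
Insert 347: h=0, h2=4, slot 0 occupied -> index 4.
Insert 937: h=0, h2=2, slot 0 occupied -> index 2.
Insert 692: h=0, h2=1, slot 0 occupied -> index 1.
Table: [507, 692, 937, _, 347]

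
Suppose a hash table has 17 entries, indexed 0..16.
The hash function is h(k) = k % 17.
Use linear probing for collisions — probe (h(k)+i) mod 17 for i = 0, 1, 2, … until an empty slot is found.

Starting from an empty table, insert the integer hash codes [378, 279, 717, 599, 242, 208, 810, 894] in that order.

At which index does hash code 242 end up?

6

378 hashes to 4; slot 4 is free -> place at 4.
279 hashes to 7; slot 7 is free -> place at 7.
717 hashes to 3; slot 3 is free -> place at 3.
599 hashes to 4; 4 taken -> place at 5.
242 hashes to 4; 4,5 taken -> place at 6.
208 hashes to 4; 4,5,6,7 taken -> place at 8.
810 hashes to 11; slot 11 is free -> place at 11.
894 hashes to 10; slot 10 is free -> place at 10.
Table: [., ., ., 717, 378, 599, 242, 279, 208, ., 894, 810, ., ., ., ., .]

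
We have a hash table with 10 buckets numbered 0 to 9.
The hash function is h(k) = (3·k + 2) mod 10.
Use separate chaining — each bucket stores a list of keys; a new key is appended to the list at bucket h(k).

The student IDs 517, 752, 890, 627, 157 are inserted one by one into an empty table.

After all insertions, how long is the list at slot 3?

3

517 → bucket 3
752 → bucket 8
890 → bucket 2
627 → bucket 3 (collision)
157 → bucket 3 (collision)
Final buckets:
0: -
1: -
2: 890
3: 517 -> 627 -> 157
4: -
5: -
6: -
7: -
8: 752
9: -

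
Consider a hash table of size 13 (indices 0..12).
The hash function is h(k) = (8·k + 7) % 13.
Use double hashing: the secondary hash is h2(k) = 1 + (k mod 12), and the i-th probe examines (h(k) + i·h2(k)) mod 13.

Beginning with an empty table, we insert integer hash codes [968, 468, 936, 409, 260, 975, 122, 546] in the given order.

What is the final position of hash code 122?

968: h=3 -> slot 3
468: h=7 -> slot 7
936: h=7, h2=1, probe 7,8 -> slot 8
409: h=3, h2=2, probe 3,5 -> slot 5
260: h=7, h2=9, probe 7,3,12 -> slot 12
975: h=7, h2=4, probe 7,11 -> slot 11
122: h=8, h2=3, probe 8,11,1 -> slot 1
546: h=7, h2=7, probe 7,1,8,2 -> slot 2
Table: [., 122, 546, 968, ., 409, ., 468, 936, ., ., 975, 260]

1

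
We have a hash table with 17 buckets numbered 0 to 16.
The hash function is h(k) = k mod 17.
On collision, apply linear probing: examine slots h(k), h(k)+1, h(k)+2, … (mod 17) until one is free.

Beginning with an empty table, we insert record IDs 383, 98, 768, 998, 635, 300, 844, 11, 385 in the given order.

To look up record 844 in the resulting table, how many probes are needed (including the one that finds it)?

383: h=9 -> slot 9
98: h=13 -> slot 13
768: h=3 -> slot 3
998: h=12 -> slot 12
635: h=6 -> slot 6
300: h=11 -> slot 11
844: h=11, probe 11,12,13,14 -> slot 14
11: h=11, probe 11,12,13,14,15 -> slot 15
385: h=11, probe 11,12,13,14,15,16 -> slot 16
Table: [-, -, -, 768, -, -, 635, -, -, 383, -, 300, 998, 98, 844, 11, 385]
Lookup 844: h=11, probe 11,12,13,14 → found at 14.

4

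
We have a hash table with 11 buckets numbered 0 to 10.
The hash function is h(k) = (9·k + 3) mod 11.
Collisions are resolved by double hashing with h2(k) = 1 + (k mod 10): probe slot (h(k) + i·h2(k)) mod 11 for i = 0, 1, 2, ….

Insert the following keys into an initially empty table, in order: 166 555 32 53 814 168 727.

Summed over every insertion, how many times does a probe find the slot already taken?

1

Insert 166: h=1, slot 1 empty -> index 1.
Insert 555: h=4, slot 4 empty -> index 4.
Insert 32: h=5, slot 5 empty -> index 5.
Insert 53: h=7, slot 7 empty -> index 7.
Insert 814: h=3, slot 3 empty -> index 3.
Insert 168: h=8, slot 8 empty -> index 8.
Insert 727: h=1, h2=8, slot 1 occupied -> index 9.
Table: [., 166, ., 814, 555, 32, ., 53, 168, 727, .]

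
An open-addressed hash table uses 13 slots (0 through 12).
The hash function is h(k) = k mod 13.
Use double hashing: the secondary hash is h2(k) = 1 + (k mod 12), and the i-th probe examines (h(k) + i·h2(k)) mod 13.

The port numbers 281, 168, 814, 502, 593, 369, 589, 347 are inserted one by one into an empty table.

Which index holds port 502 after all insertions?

281 hashes to 8; slot 8 is free => place at 8.
168 hashes to 12; slot 12 is free => place at 12.
814 hashes to 8, h2=11; 8 taken => place at 6.
502 hashes to 8, h2=11; 8,6 taken => place at 4.
593 hashes to 8, h2=6; 8 taken => place at 1.
369 hashes to 5; slot 5 is free => place at 5.
589 hashes to 4, h2=2; 4,6,8 taken => place at 10.
347 hashes to 9; slot 9 is free => place at 9.
Table: [-, 593, -, -, 502, 369, 814, -, 281, 347, 589, -, 168]

4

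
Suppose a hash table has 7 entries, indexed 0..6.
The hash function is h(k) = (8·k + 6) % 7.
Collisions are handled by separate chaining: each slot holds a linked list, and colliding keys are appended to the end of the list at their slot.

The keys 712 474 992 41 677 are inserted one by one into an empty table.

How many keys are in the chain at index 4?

4

Insert 712: h=4, bucket 4 empty → new chain.
Insert 474: h=4, bucket 4 nonempty → append to chain.
Insert 992: h=4, bucket 4 nonempty → append to chain.
Insert 41: h=5, bucket 5 empty → new chain.
Insert 677: h=4, bucket 4 nonempty → append to chain.
Final buckets:
0: ∅
1: ∅
2: ∅
3: ∅
4: 712 -> 474 -> 992 -> 677
5: 41
6: ∅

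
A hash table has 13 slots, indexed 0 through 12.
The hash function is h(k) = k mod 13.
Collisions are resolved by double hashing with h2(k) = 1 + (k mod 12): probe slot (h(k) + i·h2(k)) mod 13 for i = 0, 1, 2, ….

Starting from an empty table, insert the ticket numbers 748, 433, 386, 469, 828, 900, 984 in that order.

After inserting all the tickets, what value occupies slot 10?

828

Insert 748: h=7, slot 7 empty => index 7.
Insert 433: h=4, slot 4 empty => index 4.
Insert 386: h=9, slot 9 empty => index 9.
Insert 469: h=1, slot 1 empty => index 1.
Insert 828: h=9, h2=1, slot 9 occupied => index 10.
Insert 900: h=3, slot 3 empty => index 3.
Insert 984: h=9, h2=1, slots 9,10 occupied => index 11.
Table: [—, 469, —, 900, 433, —, —, 748, —, 386, 828, 984, —]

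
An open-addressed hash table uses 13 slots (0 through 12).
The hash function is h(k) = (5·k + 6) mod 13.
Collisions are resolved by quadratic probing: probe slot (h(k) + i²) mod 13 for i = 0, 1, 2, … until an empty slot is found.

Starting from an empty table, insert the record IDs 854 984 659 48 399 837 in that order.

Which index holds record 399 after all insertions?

2

854: h=12 → slot 12
984: h=12, probe 12,0 → slot 0
659: h=12, probe 12,0,3 → slot 3
48: h=12, probe 12,0,3,8 → slot 8
399: h=12, probe 12,0,3,8,2 → slot 2
837: h=5 → slot 5
Table: [984, —, 399, 659, —, 837, —, —, 48, —, —, —, 854]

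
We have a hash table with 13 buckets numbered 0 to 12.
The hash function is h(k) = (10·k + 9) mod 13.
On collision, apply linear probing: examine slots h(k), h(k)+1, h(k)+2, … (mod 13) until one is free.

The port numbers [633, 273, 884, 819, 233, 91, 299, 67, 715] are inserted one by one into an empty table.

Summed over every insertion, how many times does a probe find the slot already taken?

633 hashes to 8; slot 8 is free -> place at 8.
273 hashes to 9; slot 9 is free -> place at 9.
884 hashes to 9; 9 taken -> place at 10.
819 hashes to 9; 9,10 taken -> place at 11.
233 hashes to 12; slot 12 is free -> place at 12.
91 hashes to 9; 9,10,11,12 taken -> place at 0.
299 hashes to 9; 9,10,11,12,0 taken -> place at 1.
67 hashes to 3; slot 3 is free -> place at 3.
715 hashes to 9; 9,10,11,12,0,1 taken -> place at 2.
Table: [91, 299, 715, 67, _, _, _, _, 633, 273, 884, 819, 233]

18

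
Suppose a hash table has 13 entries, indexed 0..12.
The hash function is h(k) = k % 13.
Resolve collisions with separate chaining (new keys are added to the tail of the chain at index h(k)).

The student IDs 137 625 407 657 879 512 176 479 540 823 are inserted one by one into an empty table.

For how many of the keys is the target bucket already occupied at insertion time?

137 -> bucket 7
625 -> bucket 1
407 -> bucket 4
657 -> bucket 7 (collision)
879 -> bucket 8
512 -> bucket 5
176 -> bucket 7 (collision)
479 -> bucket 11
540 -> bucket 7 (collision)
823 -> bucket 4 (collision)
Final buckets:
0: _
1: 625
2: _
3: _
4: 407 -> 823
5: 512
6: _
7: 137 -> 657 -> 176 -> 540
8: 879
9: _
10: _
11: 479
12: _

4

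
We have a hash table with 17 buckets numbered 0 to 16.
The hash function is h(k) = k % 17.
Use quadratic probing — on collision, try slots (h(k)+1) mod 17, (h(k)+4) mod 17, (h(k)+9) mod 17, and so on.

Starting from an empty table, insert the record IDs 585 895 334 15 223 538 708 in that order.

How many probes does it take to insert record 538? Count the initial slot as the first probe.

585 hashes to 7; slot 7 is free => place at 7.
895 hashes to 11; slot 11 is free => place at 11.
334 hashes to 11; 11 taken => place at 12.
15 hashes to 15; slot 15 is free => place at 15.
223 hashes to 2; slot 2 is free => place at 2.
538 hashes to 11; 11,12,15 taken => place at 3.
708 hashes to 11; 11,12,15,3 taken => place at 10.
Table: [., ., 223, 538, ., ., ., 585, ., ., 708, 895, 334, ., ., 15, .]

4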